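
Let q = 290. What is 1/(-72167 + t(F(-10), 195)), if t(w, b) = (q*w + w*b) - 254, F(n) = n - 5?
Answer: -1/79696 ≈ -1.2548e-5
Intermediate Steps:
F(n) = -5 + n
t(w, b) = -254 + 290*w + b*w (t(w, b) = (290*w + w*b) - 254 = (290*w + b*w) - 254 = -254 + 290*w + b*w)
1/(-72167 + t(F(-10), 195)) = 1/(-72167 + (-254 + 290*(-5 - 10) + 195*(-5 - 10))) = 1/(-72167 + (-254 + 290*(-15) + 195*(-15))) = 1/(-72167 + (-254 - 4350 - 2925)) = 1/(-72167 - 7529) = 1/(-79696) = -1/79696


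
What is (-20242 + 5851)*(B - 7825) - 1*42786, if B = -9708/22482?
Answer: 140603681007/1249 ≈ 1.1257e+8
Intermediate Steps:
B = -1618/3747 (B = -9708*1/22482 = -1618/3747 ≈ -0.43181)
(-20242 + 5851)*(B - 7825) - 1*42786 = (-20242 + 5851)*(-1618/3747 - 7825) - 1*42786 = -14391*(-29321893/3747) - 42786 = 140657120721/1249 - 42786 = 140603681007/1249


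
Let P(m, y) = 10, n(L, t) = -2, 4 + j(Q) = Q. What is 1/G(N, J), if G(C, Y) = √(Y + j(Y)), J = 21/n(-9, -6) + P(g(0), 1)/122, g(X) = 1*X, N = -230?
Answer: -I*√92415/1515 ≈ -0.20066*I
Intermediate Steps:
j(Q) = -4 + Q
g(X) = X
J = -1271/122 (J = 21/(-2) + 10/122 = 21*(-½) + 10*(1/122) = -21/2 + 5/61 = -1271/122 ≈ -10.418)
G(C, Y) = √(-4 + 2*Y) (G(C, Y) = √(Y + (-4 + Y)) = √(-4 + 2*Y))
1/G(N, J) = 1/(√(-4 + 2*(-1271/122))) = 1/(√(-4 - 1271/61)) = 1/(√(-1515/61)) = 1/(I*√92415/61) = -I*√92415/1515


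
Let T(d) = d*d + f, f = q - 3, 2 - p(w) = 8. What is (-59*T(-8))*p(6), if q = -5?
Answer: 19824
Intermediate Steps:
p(w) = -6 (p(w) = 2 - 1*8 = 2 - 8 = -6)
f = -8 (f = -5 - 3 = -8)
T(d) = -8 + d**2 (T(d) = d*d - 8 = d**2 - 8 = -8 + d**2)
(-59*T(-8))*p(6) = -59*(-8 + (-8)**2)*(-6) = -59*(-8 + 64)*(-6) = -59*56*(-6) = -3304*(-6) = 19824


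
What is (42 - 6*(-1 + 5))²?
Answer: 324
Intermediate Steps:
(42 - 6*(-1 + 5))² = (42 - 6*4)² = (42 - 24)² = 18² = 324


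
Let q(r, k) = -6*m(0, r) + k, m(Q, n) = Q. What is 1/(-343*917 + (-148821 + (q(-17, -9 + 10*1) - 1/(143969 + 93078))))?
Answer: -237047/109835964498 ≈ -2.1582e-6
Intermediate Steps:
q(r, k) = k (q(r, k) = -6*0 + k = 0 + k = k)
1/(-343*917 + (-148821 + (q(-17, -9 + 10*1) - 1/(143969 + 93078)))) = 1/(-343*917 + (-148821 + ((-9 + 10*1) - 1/(143969 + 93078)))) = 1/(-314531 + (-148821 + ((-9 + 10) - 1/237047))) = 1/(-314531 + (-148821 + (1 - 1*1/237047))) = 1/(-314531 + (-148821 + (1 - 1/237047))) = 1/(-314531 + (-148821 + 237046/237047)) = 1/(-314531 - 35277334541/237047) = 1/(-109835964498/237047) = -237047/109835964498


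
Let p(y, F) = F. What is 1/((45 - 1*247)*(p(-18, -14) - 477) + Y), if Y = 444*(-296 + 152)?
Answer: 1/35246 ≈ 2.8372e-5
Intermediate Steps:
Y = -63936 (Y = 444*(-144) = -63936)
1/((45 - 1*247)*(p(-18, -14) - 477) + Y) = 1/((45 - 1*247)*(-14 - 477) - 63936) = 1/((45 - 247)*(-491) - 63936) = 1/(-202*(-491) - 63936) = 1/(99182 - 63936) = 1/35246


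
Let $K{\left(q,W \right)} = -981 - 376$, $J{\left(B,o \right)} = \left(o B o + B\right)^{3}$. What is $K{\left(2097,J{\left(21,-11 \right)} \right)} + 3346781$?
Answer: $3345424$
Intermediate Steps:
$J{\left(B,o \right)} = \left(B + B o^{2}\right)^{3}$ ($J{\left(B,o \right)} = \left(B o o + B\right)^{3} = \left(B o^{2} + B\right)^{3} = \left(B + B o^{2}\right)^{3}$)
$K{\left(q,W \right)} = -1357$
$K{\left(2097,J{\left(21,-11 \right)} \right)} + 3346781 = -1357 + 3346781 = 3345424$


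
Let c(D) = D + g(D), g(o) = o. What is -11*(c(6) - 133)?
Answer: 1331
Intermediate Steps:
c(D) = 2*D (c(D) = D + D = 2*D)
-11*(c(6) - 133) = -11*(2*6 - 133) = -11*(12 - 133) = -11*(-121) = 1331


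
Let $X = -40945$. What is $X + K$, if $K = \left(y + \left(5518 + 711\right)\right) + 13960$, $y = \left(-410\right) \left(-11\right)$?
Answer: $-16246$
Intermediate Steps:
$y = 4510$
$K = 24699$ ($K = \left(4510 + \left(5518 + 711\right)\right) + 13960 = \left(4510 + 6229\right) + 13960 = 10739 + 13960 = 24699$)
$X + K = -40945 + 24699 = -16246$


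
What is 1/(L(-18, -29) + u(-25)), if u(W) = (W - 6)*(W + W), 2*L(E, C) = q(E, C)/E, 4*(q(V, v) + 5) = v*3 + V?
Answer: 144/223325 ≈ 0.00064480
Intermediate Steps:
q(V, v) = -5 + V/4 + 3*v/4 (q(V, v) = -5 + (v*3 + V)/4 = -5 + (3*v + V)/4 = -5 + (V + 3*v)/4 = -5 + (V/4 + 3*v/4) = -5 + V/4 + 3*v/4)
L(E, C) = (-5 + E/4 + 3*C/4)/(2*E) (L(E, C) = ((-5 + E/4 + 3*C/4)/E)/2 = (-5 + E/4 + 3*C/4)/(2*E))
u(W) = 2*W*(-6 + W) (u(W) = (-6 + W)*(2*W) = 2*W*(-6 + W))
1/(L(-18, -29) + u(-25)) = 1/((⅛)*(-20 - 18 + 3*(-29))/(-18) + 2*(-25)*(-6 - 25)) = 1/((⅛)*(-1/18)*(-20 - 18 - 87) + 2*(-25)*(-31)) = 1/((⅛)*(-1/18)*(-125) + 1550) = 1/(125/144 + 1550) = 1/(223325/144) = 144/223325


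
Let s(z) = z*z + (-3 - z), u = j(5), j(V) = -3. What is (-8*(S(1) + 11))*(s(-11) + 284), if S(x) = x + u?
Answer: -29736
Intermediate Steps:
u = -3
S(x) = -3 + x (S(x) = x - 3 = -3 + x)
s(z) = -3 + z² - z (s(z) = z² + (-3 - z) = -3 + z² - z)
(-8*(S(1) + 11))*(s(-11) + 284) = (-8*((-3 + 1) + 11))*((-3 + (-11)² - 1*(-11)) + 284) = (-8*(-2 + 11))*((-3 + 121 + 11) + 284) = (-8*9)*(129 + 284) = -72*413 = -29736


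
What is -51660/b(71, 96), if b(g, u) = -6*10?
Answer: 861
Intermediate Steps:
b(g, u) = -60
-51660/b(71, 96) = -51660/(-60) = -51660*(-1)/60 = -7*(-123) = 861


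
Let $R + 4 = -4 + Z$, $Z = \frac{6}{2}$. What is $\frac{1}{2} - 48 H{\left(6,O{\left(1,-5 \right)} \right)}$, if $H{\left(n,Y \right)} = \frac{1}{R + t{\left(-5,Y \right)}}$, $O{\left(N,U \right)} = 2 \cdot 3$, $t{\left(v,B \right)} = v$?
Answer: $\frac{53}{10} \approx 5.3$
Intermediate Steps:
$Z = 3$ ($Z = 6 \cdot \frac{1}{2} = 3$)
$O{\left(N,U \right)} = 6$
$R = -5$ ($R = -4 + \left(-4 + 3\right) = -4 - 1 = -5$)
$H{\left(n,Y \right)} = - \frac{1}{10}$ ($H{\left(n,Y \right)} = \frac{1}{-5 - 5} = \frac{1}{-10} = - \frac{1}{10}$)
$\frac{1}{2} - 48 H{\left(6,O{\left(1,-5 \right)} \right)} = \frac{1}{2} - - \frac{24}{5} = \frac{1}{2} + \frac{24}{5} = \frac{53}{10}$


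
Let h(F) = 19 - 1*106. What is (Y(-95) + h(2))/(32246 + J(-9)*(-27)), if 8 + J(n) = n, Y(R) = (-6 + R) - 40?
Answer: -228/32705 ≈ -0.0069714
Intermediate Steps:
Y(R) = -46 + R
J(n) = -8 + n
h(F) = -87 (h(F) = 19 - 106 = -87)
(Y(-95) + h(2))/(32246 + J(-9)*(-27)) = ((-46 - 95) - 87)/(32246 + (-8 - 9)*(-27)) = (-141 - 87)/(32246 - 17*(-27)) = -228/(32246 + 459) = -228/32705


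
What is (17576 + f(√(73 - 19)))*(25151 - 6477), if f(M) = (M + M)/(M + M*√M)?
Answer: 37348*(8789*√6 + 26364*2^(¾)*3^(¼))/(√6 + 3*2^(¾)*3^(¼)) ≈ 3.2822e+8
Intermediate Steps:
f(M) = 2*M/(M + M^(3/2)) (f(M) = (2*M)/(M + M^(3/2)) = 2*M/(M + M^(3/2)))
(17576 + f(√(73 - 19)))*(25151 - 6477) = (17576 + 2*√(73 - 19)/(√(73 - 19) + (√(73 - 19))^(3/2)))*(25151 - 6477) = (17576 + 2*√54/(√54 + (√54)^(3/2)))*18674 = (17576 + 2*(3*√6)/(3*√6 + (3*√6)^(3/2)))*18674 = (17576 + 2*(3*√6)/(3*√6 + 9*2^(¾)*3^(¼)))*18674 = (17576 + 6*√6/(3*√6 + 9*2^(¾)*3^(¼)))*18674 = 328214224 + 112044*√6/(3*√6 + 9*2^(¾)*3^(¼))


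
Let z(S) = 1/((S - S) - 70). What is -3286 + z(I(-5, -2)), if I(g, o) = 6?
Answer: -230021/70 ≈ -3286.0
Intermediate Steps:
z(S) = -1/70 (z(S) = 1/(0 - 70) = 1/(-70) = -1/70)
-3286 + z(I(-5, -2)) = -3286 - 1/70 = -230021/70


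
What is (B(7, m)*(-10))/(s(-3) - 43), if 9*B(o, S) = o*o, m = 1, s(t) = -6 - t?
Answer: 245/207 ≈ 1.1836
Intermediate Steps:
B(o, S) = o**2/9 (B(o, S) = (o*o)/9 = o**2/9)
(B(7, m)*(-10))/(s(-3) - 43) = (((1/9)*7**2)*(-10))/((-6 - 1*(-3)) - 43) = (((1/9)*49)*(-10))/((-6 + 3) - 43) = ((49/9)*(-10))/(-3 - 43) = -490/9/(-46) = -490/9*(-1/46) = 245/207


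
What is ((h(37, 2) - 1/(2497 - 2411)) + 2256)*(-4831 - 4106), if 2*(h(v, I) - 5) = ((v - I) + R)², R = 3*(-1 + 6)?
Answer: -2698482465/86 ≈ -3.1378e+7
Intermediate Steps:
R = 15 (R = 3*5 = 15)
h(v, I) = 5 + (15 + v - I)²/2 (h(v, I) = 5 + ((v - I) + 15)²/2 = 5 + (15 + v - I)²/2)
((h(37, 2) - 1/(2497 - 2411)) + 2256)*(-4831 - 4106) = (((5 + (15 + 37 - 1*2)²/2) - 1/(2497 - 2411)) + 2256)*(-4831 - 4106) = (((5 + (15 + 37 - 2)²/2) - 1/86) + 2256)*(-8937) = (((5 + (½)*50²) - 1*1/86) + 2256)*(-8937) = (((5 + (½)*2500) - 1/86) + 2256)*(-8937) = (((5 + 1250) - 1/86) + 2256)*(-8937) = ((1255 - 1/86) + 2256)*(-8937) = (107929/86 + 2256)*(-8937) = (301945/86)*(-8937) = -2698482465/86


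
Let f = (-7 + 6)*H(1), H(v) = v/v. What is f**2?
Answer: 1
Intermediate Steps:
H(v) = 1
f = -1 (f = (-7 + 6)*1 = -1*1 = -1)
f**2 = (-1)**2 = 1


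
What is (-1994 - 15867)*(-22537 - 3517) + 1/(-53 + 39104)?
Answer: 18172402141195/39051 ≈ 4.6535e+8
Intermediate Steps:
(-1994 - 15867)*(-22537 - 3517) + 1/(-53 + 39104) = -17861*(-26054) + 1/39051 = 465350494 + 1/39051 = 18172402141195/39051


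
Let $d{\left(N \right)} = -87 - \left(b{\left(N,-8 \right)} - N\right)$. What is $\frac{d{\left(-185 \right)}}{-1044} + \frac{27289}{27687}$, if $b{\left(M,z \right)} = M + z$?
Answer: $\frac{10225663}{9635076} \approx 1.0613$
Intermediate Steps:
$d{\left(N \right)} = -79$ ($d{\left(N \right)} = -87 - \left(\left(N - 8\right) - N\right) = -87 - \left(\left(-8 + N\right) - N\right) = -87 - -8 = -87 + 8 = -79$)
$\frac{d{\left(-185 \right)}}{-1044} + \frac{27289}{27687} = - \frac{79}{-1044} + \frac{27289}{27687} = \left(-79\right) \left(- \frac{1}{1044}\right) + 27289 \cdot \frac{1}{27687} = \frac{79}{1044} + \frac{27289}{27687} = \frac{10225663}{9635076}$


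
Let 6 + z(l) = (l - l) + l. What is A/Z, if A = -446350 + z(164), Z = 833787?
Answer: -446192/833787 ≈ -0.53514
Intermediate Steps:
z(l) = -6 + l (z(l) = -6 + ((l - l) + l) = -6 + (0 + l) = -6 + l)
A = -446192 (A = -446350 + (-6 + 164) = -446350 + 158 = -446192)
A/Z = -446192/833787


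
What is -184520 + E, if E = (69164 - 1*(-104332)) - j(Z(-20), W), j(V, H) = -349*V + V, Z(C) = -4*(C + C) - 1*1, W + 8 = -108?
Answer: 44308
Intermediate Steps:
W = -116 (W = -8 - 108 = -116)
Z(C) = -1 - 8*C (Z(C) = -8*C - 1 = -1 - 8*C)
j(V, H) = -348*V
E = 228828 (E = (69164 - 1*(-104332)) - (-348)*(-1 - 8*(-20)) = (69164 + 104332) - (-348)*(-1 + 160) = 173496 - (-348)*159 = 173496 - 1*(-55332) = 173496 + 55332 = 228828)
-184520 + E = -184520 + 228828 = 44308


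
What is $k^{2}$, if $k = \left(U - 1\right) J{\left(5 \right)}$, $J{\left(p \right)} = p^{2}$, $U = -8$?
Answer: $50625$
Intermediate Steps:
$k = -225$ ($k = \left(-8 - 1\right) 5^{2} = \left(-9\right) 25 = -225$)
$k^{2} = \left(-225\right)^{2} = 50625$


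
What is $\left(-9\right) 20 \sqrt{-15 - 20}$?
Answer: $- 180 i \sqrt{35} \approx - 1064.9 i$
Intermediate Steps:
$\left(-9\right) 20 \sqrt{-15 - 20} = - 180 \sqrt{-35} = - 180 i \sqrt{35}$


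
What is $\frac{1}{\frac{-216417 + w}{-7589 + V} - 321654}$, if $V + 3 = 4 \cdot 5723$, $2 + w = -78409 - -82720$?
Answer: $- \frac{3825}{1230379577} \approx -3.1088 \cdot 10^{-6}$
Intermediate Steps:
$w = 4309$ ($w = -2 - -4311 = -2 + \left(-78409 + 82720\right) = -2 + 4311 = 4309$)
$V = 22889$ ($V = -3 + 4 \cdot 5723 = -3 + 22892 = 22889$)
$\frac{1}{\frac{-216417 + w}{-7589 + V} - 321654} = \frac{1}{\frac{-216417 + 4309}{-7589 + 22889} - 321654} = \frac{1}{- \frac{212108}{15300} - 321654} = \frac{1}{\left(-212108\right) \frac{1}{15300} - 321654} = \frac{1}{- \frac{53027}{3825} - 321654} = \frac{1}{- \frac{1230379577}{3825}} = - \frac{3825}{1230379577}$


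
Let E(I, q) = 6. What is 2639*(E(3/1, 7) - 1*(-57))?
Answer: 166257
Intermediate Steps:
2639*(E(3/1, 7) - 1*(-57)) = 2639*(6 - 1*(-57)) = 2639*(6 + 57) = 2639*63 = 166257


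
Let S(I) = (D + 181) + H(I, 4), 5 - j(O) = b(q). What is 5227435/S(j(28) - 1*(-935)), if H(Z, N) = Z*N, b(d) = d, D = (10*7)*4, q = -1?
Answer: 1045487/845 ≈ 1237.3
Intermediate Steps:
D = 280 (D = 70*4 = 280)
j(O) = 6 (j(O) = 5 - 1*(-1) = 5 + 1 = 6)
H(Z, N) = N*Z
S(I) = 461 + 4*I (S(I) = (280 + 181) + 4*I = 461 + 4*I)
5227435/S(j(28) - 1*(-935)) = 5227435/(461 + 4*(6 - 1*(-935))) = 5227435/(461 + 4*(6 + 935)) = 5227435/(461 + 4*941) = 5227435/(461 + 3764) = 5227435/4225 = 5227435*(1/4225) = 1045487/845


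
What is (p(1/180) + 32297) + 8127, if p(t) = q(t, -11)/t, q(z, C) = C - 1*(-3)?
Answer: 38984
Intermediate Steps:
q(z, C) = 3 + C (q(z, C) = C + 3 = 3 + C)
p(t) = -8/t (p(t) = (3 - 11)/t = -8/t)
(p(1/180) + 32297) + 8127 = (-8/(1/180) + 32297) + 8127 = (-8/1/180 + 32297) + 8127 = (-8*180 + 32297) + 8127 = (-1440 + 32297) + 8127 = 30857 + 8127 = 38984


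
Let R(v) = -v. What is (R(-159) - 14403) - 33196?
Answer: -47440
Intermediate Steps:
(R(-159) - 14403) - 33196 = (-1*(-159) - 14403) - 33196 = (159 - 14403) - 33196 = -14244 - 33196 = -47440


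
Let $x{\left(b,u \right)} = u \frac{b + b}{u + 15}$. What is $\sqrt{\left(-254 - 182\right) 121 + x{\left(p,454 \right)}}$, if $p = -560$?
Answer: $\frac{2 i \sqrt{60422141}}{67} \approx 232.03 i$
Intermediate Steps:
$x{\left(b,u \right)} = \frac{2 b u}{15 + u}$ ($x{\left(b,u \right)} = u \frac{2 b}{15 + u} = \frac{2 b u}{15 + u}$)
$\sqrt{\left(-254 - 182\right) 121 + x{\left(p,454 \right)}} = \sqrt{\left(-254 - 182\right) 121 + 2 \left(-560\right) 454 \frac{1}{15 + 454}} = \sqrt{\left(-436\right) 121 + 2 \left(-560\right) 454 \cdot \frac{1}{469}} = \sqrt{-52756 + 2 \left(-560\right) 454 \cdot \frac{1}{469}} = \sqrt{-52756 - \frac{72640}{67}} = \sqrt{- \frac{3607292}{67}} = \frac{2 i \sqrt{60422141}}{67}$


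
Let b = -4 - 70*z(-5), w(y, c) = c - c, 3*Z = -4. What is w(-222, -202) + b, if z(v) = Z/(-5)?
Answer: -68/3 ≈ -22.667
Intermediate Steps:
Z = -4/3 (Z = (1/3)*(-4) = -4/3 ≈ -1.3333)
w(y, c) = 0
z(v) = 4/15 (z(v) = -4/3/(-5) = -4/3*(-1/5) = 4/15)
b = -68/3 (b = -4 - 70*4/15 = -4 - 56/3 = -68/3 ≈ -22.667)
w(-222, -202) + b = 0 - 68/3 = -68/3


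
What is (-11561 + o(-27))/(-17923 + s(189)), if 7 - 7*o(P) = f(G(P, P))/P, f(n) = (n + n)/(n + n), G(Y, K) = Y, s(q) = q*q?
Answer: -2184839/3363822 ≈ -0.64951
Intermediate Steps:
s(q) = q**2
f(n) = 1 (f(n) = (2*n)/((2*n)) = (2*n)*(1/(2*n)) = 1)
o(P) = 1 - 1/(7*P)
(-11561 + o(-27))/(-17923 + s(189)) = (-11561 + (-1/7 - 27)/(-27))/(-17923 + 189**2) = (-11561 - 1/27*(-190/7))/(-17923 + 35721) = (-11561 + 190/189)/17798 = -2184839/189*1/17798 = -2184839/3363822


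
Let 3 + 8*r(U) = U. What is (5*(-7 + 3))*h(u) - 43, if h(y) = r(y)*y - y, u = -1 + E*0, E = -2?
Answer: -73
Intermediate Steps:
r(U) = -3/8 + U/8
u = -1 (u = -1 - 2*0 = -1 + 0 = -1)
h(y) = -y + y*(-3/8 + y/8) (h(y) = (-3/8 + y/8)*y - y = y*(-3/8 + y/8) - y = -y + y*(-3/8 + y/8))
(5*(-7 + 3))*h(u) - 43 = (5*(-7 + 3))*((⅛)*(-1)*(-11 - 1)) - 43 = (5*(-4))*((⅛)*(-1)*(-12)) - 43 = -20*3/2 - 43 = -30 - 43 = -73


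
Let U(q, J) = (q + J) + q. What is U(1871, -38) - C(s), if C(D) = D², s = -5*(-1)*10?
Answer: 1204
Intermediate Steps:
s = 50 (s = 5*10 = 50)
U(q, J) = J + 2*q (U(q, J) = (J + q) + q = J + 2*q)
U(1871, -38) - C(s) = (-38 + 2*1871) - 1*50² = (-38 + 3742) - 1*2500 = 3704 - 2500 = 1204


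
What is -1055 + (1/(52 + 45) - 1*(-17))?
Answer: -100685/97 ≈ -1038.0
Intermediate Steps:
-1055 + (1/(52 + 45) - 1*(-17)) = -1055 + (1/97 + 17) = -1055 + 1650/97 = -100685/97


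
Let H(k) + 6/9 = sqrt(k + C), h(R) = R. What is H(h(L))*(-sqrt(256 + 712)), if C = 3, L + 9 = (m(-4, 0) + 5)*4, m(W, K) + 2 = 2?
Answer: -44*sqrt(7) + 44*sqrt(2)/3 ≈ -95.671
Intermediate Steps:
m(W, K) = 0 (m(W, K) = -2 + 2 = 0)
L = 11 (L = -9 + (0 + 5)*4 = -9 + 5*4 = -9 + 20 = 11)
H(k) = -2/3 + sqrt(3 + k) (H(k) = -2/3 + sqrt(k + 3) = -2/3 + sqrt(3 + k))
H(h(L))*(-sqrt(256 + 712)) = (-2/3 + sqrt(3 + 11))*(-sqrt(256 + 712)) = (-2/3 + sqrt(14))*(-sqrt(968)) = (-2/3 + sqrt(14))*(-22*sqrt(2)) = -22*sqrt(2)*(-2/3 + sqrt(14))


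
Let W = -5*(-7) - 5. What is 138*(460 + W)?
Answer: 67620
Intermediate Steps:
W = 30 (W = 35 - 5 = 30)
138*(460 + W) = 138*(460 + 30) = 138*490 = 67620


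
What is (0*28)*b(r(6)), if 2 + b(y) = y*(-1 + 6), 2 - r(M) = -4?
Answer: 0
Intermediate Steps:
r(M) = 6 (r(M) = 2 - 1*(-4) = 2 + 4 = 6)
b(y) = -2 + 5*y (b(y) = -2 + y*(-1 + 6) = -2 + y*5 = -2 + 5*y)
(0*28)*b(r(6)) = (0*28)*(-2 + 5*6) = 0*(-2 + 30) = 0*28 = 0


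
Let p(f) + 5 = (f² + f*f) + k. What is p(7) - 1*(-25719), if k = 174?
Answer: 25986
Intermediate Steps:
p(f) = 169 + 2*f² (p(f) = -5 + ((f² + f*f) + 174) = -5 + ((f² + f²) + 174) = -5 + (2*f² + 174) = -5 + (174 + 2*f²) = 169 + 2*f²)
p(7) - 1*(-25719) = (169 + 2*7²) - 1*(-25719) = (169 + 2*49) + 25719 = (169 + 98) + 25719 = 267 + 25719 = 25986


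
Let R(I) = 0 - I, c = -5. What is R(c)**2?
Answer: 25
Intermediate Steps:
R(I) = -I
R(c)**2 = (-1*(-5))**2 = 5**2 = 25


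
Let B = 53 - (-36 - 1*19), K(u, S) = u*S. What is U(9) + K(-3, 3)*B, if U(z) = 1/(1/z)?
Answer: -963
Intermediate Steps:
K(u, S) = S*u
U(z) = z
B = 108 (B = 53 - (-36 - 19) = 53 - 1*(-55) = 53 + 55 = 108)
U(9) + K(-3, 3)*B = 9 + (3*(-3))*108 = 9 - 9*108 = 9 - 972 = -963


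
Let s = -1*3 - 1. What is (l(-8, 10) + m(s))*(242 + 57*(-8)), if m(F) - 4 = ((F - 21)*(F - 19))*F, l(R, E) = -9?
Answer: 493270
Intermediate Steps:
s = -4 (s = -3 - 1 = -4)
m(F) = 4 + F*(-21 + F)*(-19 + F) (m(F) = 4 + ((F - 21)*(F - 19))*F = 4 + ((-21 + F)*(-19 + F))*F = 4 + F*(-21 + F)*(-19 + F))
(l(-8, 10) + m(s))*(242 + 57*(-8)) = (-9 + (4 + (-4)³ - 40*(-4)² + 399*(-4)))*(242 + 57*(-8)) = (-9 + (4 - 64 - 40*16 - 1596))*(242 - 456) = (-9 + (4 - 64 - 640 - 1596))*(-214) = (-9 - 2296)*(-214) = -2305*(-214) = 493270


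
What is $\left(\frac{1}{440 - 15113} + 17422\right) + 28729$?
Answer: $\frac{677173622}{14673} \approx 46151.0$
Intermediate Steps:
$\left(\frac{1}{440 - 15113} + 17422\right) + 28729 = \left(\frac{1}{-14673} + 17422\right) + 28729 = \left(- \frac{1}{14673} + 17422\right) + 28729 = \frac{255633005}{14673} + 28729 = \frac{677173622}{14673}$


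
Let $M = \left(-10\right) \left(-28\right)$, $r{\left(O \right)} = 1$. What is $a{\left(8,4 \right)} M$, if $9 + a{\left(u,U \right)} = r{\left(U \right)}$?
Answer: $-2240$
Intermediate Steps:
$a{\left(u,U \right)} = -8$ ($a{\left(u,U \right)} = -9 + 1 = -8$)
$M = 280$
$a{\left(8,4 \right)} M = \left(-8\right) 280 = -2240$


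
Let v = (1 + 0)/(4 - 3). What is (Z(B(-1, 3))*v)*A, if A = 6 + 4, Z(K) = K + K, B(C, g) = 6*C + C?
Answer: -140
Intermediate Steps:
B(C, g) = 7*C
Z(K) = 2*K
v = 1 (v = 1/1 = 1*1 = 1)
A = 10
(Z(B(-1, 3))*v)*A = ((2*(7*(-1)))*1)*10 = ((2*(-7))*1)*10 = -14*1*10 = -14*10 = -140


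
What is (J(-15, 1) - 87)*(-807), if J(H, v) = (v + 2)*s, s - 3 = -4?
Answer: 72630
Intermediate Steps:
s = -1 (s = 3 - 4 = -1)
J(H, v) = -2 - v (J(H, v) = (v + 2)*(-1) = (2 + v)*(-1) = -2 - v)
(J(-15, 1) - 87)*(-807) = ((-2 - 1*1) - 87)*(-807) = ((-2 - 1) - 87)*(-807) = (-3 - 87)*(-807) = -90*(-807) = 72630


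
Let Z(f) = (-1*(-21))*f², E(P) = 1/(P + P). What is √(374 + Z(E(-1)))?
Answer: √1517/2 ≈ 19.474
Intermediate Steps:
E(P) = 1/(2*P)
Z(f) = 21*f²
√(374 + Z(E(-1))) = √(374 + 21*((½)/(-1))²) = √(374 + 21*((½)*(-1))²) = √(374 + 21*(-½)²) = √(374 + 21*(¼)) = √(374 + 21/4) = √(1517/4) = √1517/2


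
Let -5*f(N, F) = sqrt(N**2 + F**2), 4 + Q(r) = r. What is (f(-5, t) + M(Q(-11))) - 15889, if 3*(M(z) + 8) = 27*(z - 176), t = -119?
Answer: -17616 - sqrt(14186)/5 ≈ -17640.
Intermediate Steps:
Q(r) = -4 + r
M(z) = -1592 + 9*z (M(z) = -8 + (27*(z - 176))/3 = -8 + (27*(-176 + z))/3 = -8 + (-4752 + 27*z)/3 = -8 + (-1584 + 9*z) = -1592 + 9*z)
f(N, F) = -sqrt(F**2 + N**2)/5 (f(N, F) = -sqrt(N**2 + F**2)/5 = -sqrt(F**2 + N**2)/5)
(f(-5, t) + M(Q(-11))) - 15889 = (-sqrt((-119)**2 + (-5)**2)/5 + (-1592 + 9*(-4 - 11))) - 15889 = (-sqrt(14161 + 25)/5 + (-1592 + 9*(-15))) - 15889 = (-sqrt(14186)/5 + (-1592 - 135)) - 15889 = (-sqrt(14186)/5 - 1727) - 15889 = (-1727 - sqrt(14186)/5) - 15889 = -17616 - sqrt(14186)/5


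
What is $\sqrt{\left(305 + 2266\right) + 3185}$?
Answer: $2 \sqrt{1439} \approx 75.868$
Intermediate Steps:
$\sqrt{\left(305 + 2266\right) + 3185} = \sqrt{2571 + 3185} = \sqrt{5756} = 2 \sqrt{1439}$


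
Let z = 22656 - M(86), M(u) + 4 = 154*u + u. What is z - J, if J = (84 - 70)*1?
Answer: 9316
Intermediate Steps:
M(u) = -4 + 155*u (M(u) = -4 + (154*u + u) = -4 + 155*u)
J = 14 (J = 14*1 = 14)
z = 9330 (z = 22656 - (-4 + 155*86) = 22656 - (-4 + 13330) = 22656 - 1*13326 = 22656 - 13326 = 9330)
z - J = 9330 - 1*14 = 9330 - 14 = 9316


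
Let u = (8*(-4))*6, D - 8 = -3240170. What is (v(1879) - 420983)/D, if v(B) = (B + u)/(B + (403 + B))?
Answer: 875854288/6741157041 ≈ 0.12993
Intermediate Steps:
D = -3240162 (D = 8 - 3240170 = -3240162)
u = -192 (u = -32*6 = -192)
v(B) = (-192 + B)/(403 + 2*B) (v(B) = (B - 192)/(B + (403 + B)) = (-192 + B)/(403 + 2*B))
(v(1879) - 420983)/D = ((-192 + 1879)/(403 + 2*1879) - 420983)/(-3240162) = (1687/(403 + 3758) - 420983)*(-1/3240162) = (1687/4161 - 420983)*(-1/3240162) = -1751708576/4161*(-1/3240162) = 875854288/6741157041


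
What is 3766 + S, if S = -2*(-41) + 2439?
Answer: 6287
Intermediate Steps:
S = 2521 (S = 82 + 2439 = 2521)
3766 + S = 3766 + 2521 = 6287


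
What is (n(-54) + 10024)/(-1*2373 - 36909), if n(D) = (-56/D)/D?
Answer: -3653741/14318289 ≈ -0.25518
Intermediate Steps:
n(D) = -56/D²
(n(-54) + 10024)/(-1*2373 - 36909) = (-56/(-54)² + 10024)/(-1*2373 - 36909) = (-56*1/2916 + 10024)/(-2373 - 36909) = (-14/729 + 10024)/(-39282) = (7307482/729)*(-1/39282) = -3653741/14318289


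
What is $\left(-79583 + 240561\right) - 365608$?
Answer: $-204630$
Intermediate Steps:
$\left(-79583 + 240561\right) - 365608 = 160978 - 365608 = -204630$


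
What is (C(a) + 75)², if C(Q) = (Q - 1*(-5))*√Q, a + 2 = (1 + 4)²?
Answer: 23657 + 4200*√23 ≈ 43800.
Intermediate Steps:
a = 23 (a = -2 + (1 + 4)² = -2 + 5² = -2 + 25 = 23)
C(Q) = √Q*(5 + Q) (C(Q) = (Q + 5)*√Q = (5 + Q)*√Q = √Q*(5 + Q))
(C(a) + 75)² = (√23*(5 + 23) + 75)² = (√23*28 + 75)² = (28*√23 + 75)² = (75 + 28*√23)²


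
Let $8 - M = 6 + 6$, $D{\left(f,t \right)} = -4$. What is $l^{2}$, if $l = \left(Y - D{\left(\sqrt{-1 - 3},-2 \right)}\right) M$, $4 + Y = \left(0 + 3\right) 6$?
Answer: $5184$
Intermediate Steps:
$M = -4$ ($M = 8 - \left(6 + 6\right) = 8 - 12 = -4$)
$Y = 14$ ($Y = -4 + \left(0 + 3\right) 6 = -4 + 3 \cdot 6 = -4 + 18 = 14$)
$l = -72$ ($l = \left(14 - -4\right) \left(-4\right) = \left(14 + 4\right) \left(-4\right) = 18 \left(-4\right) = -72$)
$l^{2} = \left(-72\right)^{2} = 5184$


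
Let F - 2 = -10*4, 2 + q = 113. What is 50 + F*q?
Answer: -4168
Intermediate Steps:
q = 111 (q = -2 + 113 = 111)
F = -38 (F = 2 - 10*4 = 2 - 40 = -38)
50 + F*q = 50 - 38*111 = 50 - 4218 = -4168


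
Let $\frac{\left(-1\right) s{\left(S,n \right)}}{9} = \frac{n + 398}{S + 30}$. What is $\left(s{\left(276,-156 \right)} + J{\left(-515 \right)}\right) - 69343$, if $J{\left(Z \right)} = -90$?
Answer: $- \frac{1180482}{17} \approx -69440.0$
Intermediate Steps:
$s{\left(S,n \right)} = - \frac{9 \left(398 + n\right)}{30 + S}$ ($s{\left(S,n \right)} = - 9 \frac{n + 398}{S + 30} = - 9 \frac{398 + n}{30 + S} = - \frac{9 \left(398 + n\right)}{30 + S}$)
$\left(s{\left(276,-156 \right)} + J{\left(-515 \right)}\right) - 69343 = \left(\frac{9 \left(-398 - -156\right)}{30 + 276} - 90\right) - 69343 = \left(\frac{9 \left(-398 + 156\right)}{306} - 90\right) - 69343 = \left(9 \cdot \frac{1}{306} \left(-242\right) - 90\right) - 69343 = \left(- \frac{121}{17} - 90\right) - 69343 = - \frac{1651}{17} - 69343 = - \frac{1180482}{17}$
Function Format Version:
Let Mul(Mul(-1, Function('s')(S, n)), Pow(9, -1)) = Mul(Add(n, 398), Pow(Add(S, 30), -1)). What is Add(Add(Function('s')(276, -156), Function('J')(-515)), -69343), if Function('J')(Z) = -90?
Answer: Rational(-1180482, 17) ≈ -69440.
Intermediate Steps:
Function('s')(S, n) = Mul(-9, Pow(Add(30, S), -1), Add(398, n)) (Function('s')(S, n) = Mul(-9, Mul(Add(n, 398), Pow(Add(S, 30), -1))) = Mul(-9, Mul(Add(398, n), Pow(Add(30, S), -1))) = Mul(-9, Mul(Pow(Add(30, S), -1), Add(398, n))) = Mul(-9, Pow(Add(30, S), -1), Add(398, n)))
Add(Add(Function('s')(276, -156), Function('J')(-515)), -69343) = Add(Add(Mul(9, Pow(Add(30, 276), -1), Add(-398, Mul(-1, -156))), -90), -69343) = Add(Add(Mul(9, Pow(306, -1), Add(-398, 156)), -90), -69343) = Add(Add(Mul(9, Rational(1, 306), -242), -90), -69343) = Add(Add(Rational(-121, 17), -90), -69343) = Add(Rational(-1651, 17), -69343) = Rational(-1180482, 17)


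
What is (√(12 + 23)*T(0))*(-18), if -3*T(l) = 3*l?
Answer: 0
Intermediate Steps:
T(l) = -l
(√(12 + 23)*T(0))*(-18) = (√(12 + 23)*(-1*0))*(-18) = (√35*0)*(-18) = 0*(-18) = 0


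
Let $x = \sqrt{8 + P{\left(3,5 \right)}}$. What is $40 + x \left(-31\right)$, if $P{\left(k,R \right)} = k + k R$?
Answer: $40 - 31 \sqrt{26} \approx -118.07$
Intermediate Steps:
$P{\left(k,R \right)} = k + R k$
$x = \sqrt{26}$ ($x = \sqrt{8 + 3 \left(1 + 5\right)} = \sqrt{8 + 3 \cdot 6} = \sqrt{8 + 18} = \sqrt{26} \approx 5.099$)
$40 + x \left(-31\right) = 40 + \sqrt{26} \left(-31\right) = 40 - 31 \sqrt{26}$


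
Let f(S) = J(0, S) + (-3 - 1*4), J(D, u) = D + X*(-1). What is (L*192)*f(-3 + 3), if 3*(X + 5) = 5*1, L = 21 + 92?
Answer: -79552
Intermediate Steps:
L = 113
X = -10/3 (X = -5 + (5*1)/3 = -5 + (⅓)*5 = -5 + 5/3 = -10/3 ≈ -3.3333)
J(D, u) = 10/3 + D (J(D, u) = D - 10/3*(-1) = D + 10/3 = 10/3 + D)
f(S) = -11/3 (f(S) = (10/3 + 0) + (-3 - 1*4) = 10/3 + (-3 - 4) = 10/3 - 7 = -11/3)
(L*192)*f(-3 + 3) = (113*192)*(-11/3) = 21696*(-11/3) = -79552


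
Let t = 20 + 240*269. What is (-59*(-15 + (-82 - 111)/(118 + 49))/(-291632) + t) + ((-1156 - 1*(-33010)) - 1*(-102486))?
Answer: 4843954946649/24351272 ≈ 1.9892e+5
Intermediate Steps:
t = 64580 (t = 20 + 64560 = 64580)
(-59*(-15 + (-82 - 111)/(118 + 49))/(-291632) + t) + ((-1156 - 1*(-33010)) - 1*(-102486)) = (-59*(-15 + (-82 - 111)/(118 + 49))/(-291632) + 64580) + ((-1156 - 1*(-33010)) - 1*(-102486)) = (-59*(-15 - 193/167)*(-1/291632) + 64580) + ((-1156 + 33010) + 102486) = (-59*(-15 - 193*1/167)*(-1/291632) + 64580) + (31854 + 102486) = (-59*(-15 - 193/167)*(-1/291632) + 64580) + 134340 = (-59*(-2698/167)*(-1/291632) + 64580) + 134340 = ((159182/167)*(-1/291632) + 64580) + 134340 = (-79591/24351272 + 64580) + 134340 = 1572605066169/24351272 + 134340 = 4843954946649/24351272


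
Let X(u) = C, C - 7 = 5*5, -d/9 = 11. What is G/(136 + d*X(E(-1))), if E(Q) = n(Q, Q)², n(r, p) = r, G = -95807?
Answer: 95807/3032 ≈ 31.599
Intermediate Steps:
d = -99 (d = -9*11 = -99)
C = 32 (C = 7 + 5*5 = 7 + 25 = 32)
E(Q) = Q²
X(u) = 32
G/(136 + d*X(E(-1))) = -95807/(136 - 99*32) = -95807/(136 - 3168) = -95807/(-3032) = -95807*(-1/3032) = 95807/3032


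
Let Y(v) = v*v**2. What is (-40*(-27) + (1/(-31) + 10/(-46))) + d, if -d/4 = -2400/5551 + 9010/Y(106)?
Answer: 12023163254103/11117637167 ≈ 1081.4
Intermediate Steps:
Y(v) = v**3
d = 26494565/15592759 (d = -4*(-2400/5551 + 9010/(106**3)) = -4*(-2400*1/5551 + 9010/1191016) = -4*(-2400/5551 + 9010*(1/1191016)) = -4*(-2400/5551 + 85/11236) = -4*(-26494565/62371036) = 26494565/15592759 ≈ 1.6992)
(-40*(-27) + (1/(-31) + 10/(-46))) + d = (-40*(-27) + (1/(-31) + 10/(-46))) + 26494565/15592759 = (1080 + (1*(-1/31) + 10*(-1/46))) + 26494565/15592759 = (1080 + (-1/31 - 5/23)) + 26494565/15592759 = (1080 - 178/713) + 26494565/15592759 = 769862/713 + 26494565/15592759 = 12023163254103/11117637167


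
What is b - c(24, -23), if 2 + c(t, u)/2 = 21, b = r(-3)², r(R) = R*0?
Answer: -38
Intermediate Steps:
r(R) = 0
b = 0 (b = 0² = 0)
c(t, u) = 38 (c(t, u) = -4 + 2*21 = -4 + 42 = 38)
b - c(24, -23) = 0 - 1*38 = 0 - 38 = -38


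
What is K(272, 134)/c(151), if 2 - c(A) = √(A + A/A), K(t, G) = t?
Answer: -136/37 - 136*√38/37 ≈ -26.334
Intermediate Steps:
c(A) = 2 - √(1 + A) (c(A) = 2 - √(A + A/A) = 2 - √(A + 1) = 2 - √(1 + A))
K(272, 134)/c(151) = 272/(2 - √(1 + 151)) = 272/(2 - √152) = 272/(2 - 2*√38)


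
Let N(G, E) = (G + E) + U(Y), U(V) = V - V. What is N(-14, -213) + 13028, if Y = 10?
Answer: 12801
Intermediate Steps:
U(V) = 0
N(G, E) = E + G (N(G, E) = (G + E) + 0 = (E + G) + 0 = E + G)
N(-14, -213) + 13028 = (-213 - 14) + 13028 = -227 + 13028 = 12801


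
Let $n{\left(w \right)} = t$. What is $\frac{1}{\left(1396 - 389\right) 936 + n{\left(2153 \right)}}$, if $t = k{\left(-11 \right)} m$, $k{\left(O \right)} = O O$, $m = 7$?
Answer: $\frac{1}{943399} \approx 1.06 \cdot 10^{-6}$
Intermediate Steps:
$k{\left(O \right)} = O^{2}$
$t = 847$ ($t = \left(-11\right)^{2} \cdot 7 = 121 \cdot 7 = 847$)
$n{\left(w \right)} = 847$
$\frac{1}{\left(1396 - 389\right) 936 + n{\left(2153 \right)}} = \frac{1}{\left(1396 - 389\right) 936 + 847} = \frac{1}{1007 \cdot 936 + 847} = \frac{1}{942552 + 847} = \frac{1}{943399}$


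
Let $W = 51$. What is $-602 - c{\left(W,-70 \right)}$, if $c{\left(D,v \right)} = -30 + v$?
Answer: $-502$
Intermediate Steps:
$-602 - c{\left(W,-70 \right)} = -602 - \left(-30 - 70\right) = -602 - -100 = -602 + 100 = -502$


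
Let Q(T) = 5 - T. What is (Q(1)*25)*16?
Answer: 1600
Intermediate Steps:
(Q(1)*25)*16 = ((5 - 1*1)*25)*16 = ((5 - 1)*25)*16 = (4*25)*16 = 100*16 = 1600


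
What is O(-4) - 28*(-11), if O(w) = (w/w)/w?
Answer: 1231/4 ≈ 307.75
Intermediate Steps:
O(w) = 1/w
O(-4) - 28*(-11) = 1/(-4) - 28*(-11) = -¼ + 308 = 1231/4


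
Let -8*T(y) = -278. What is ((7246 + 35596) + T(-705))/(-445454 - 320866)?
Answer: -57169/1021760 ≈ -0.055951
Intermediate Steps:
T(y) = 139/4 (T(y) = -⅛*(-278) = 139/4)
((7246 + 35596) + T(-705))/(-445454 - 320866) = ((7246 + 35596) + 139/4)/(-445454 - 320866) = (42842 + 139/4)/(-766320) = (171507/4)*(-1/766320) = -57169/1021760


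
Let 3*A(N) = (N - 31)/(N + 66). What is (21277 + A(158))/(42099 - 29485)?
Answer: 14298271/8476608 ≈ 1.6868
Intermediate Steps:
A(N) = (-31 + N)/(3*(66 + N)) (A(N) = ((N - 31)/(N + 66))/3 = ((-31 + N)/(66 + N))/3 = (-31 + N)/(3*(66 + N)))
(21277 + A(158))/(42099 - 29485) = (21277 + (-31 + 158)/(3*(66 + 158)))/(42099 - 29485) = (21277 + (⅓)*127/224)/12614 = (21277 + (⅓)*(1/224)*127)*(1/12614) = (21277 + 127/672)*(1/12614) = (14298271/672)*(1/12614) = 14298271/8476608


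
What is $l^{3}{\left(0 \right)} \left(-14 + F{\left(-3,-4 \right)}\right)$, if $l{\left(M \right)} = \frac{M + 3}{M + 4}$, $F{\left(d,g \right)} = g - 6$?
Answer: $- \frac{81}{8} \approx -10.125$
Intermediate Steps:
$F{\left(d,g \right)} = -6 + g$ ($F{\left(d,g \right)} = g - 6 = -6 + g$)
$l{\left(M \right)} = \frac{3 + M}{4 + M}$
$l^{3}{\left(0 \right)} \left(-14 + F{\left(-3,-4 \right)}\right) = \left(\frac{3 + 0}{4 + 0}\right)^{3} \left(-14 - 10\right) = \left(\frac{1}{4} \cdot 3\right)^{3} \left(-14 - 10\right) = \left(\frac{1}{4} \cdot 3\right)^{3} \left(-24\right) = \left(\frac{3}{4}\right)^{3} \left(-24\right) = \frac{27}{64} \left(-24\right) = - \frac{81}{8}$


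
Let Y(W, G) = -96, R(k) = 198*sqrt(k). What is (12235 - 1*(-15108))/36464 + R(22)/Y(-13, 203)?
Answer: 27343/36464 - 33*sqrt(22)/16 ≈ -8.9241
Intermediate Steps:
(12235 - 1*(-15108))/36464 + R(22)/Y(-13, 203) = (12235 - 1*(-15108))/36464 + (198*sqrt(22))/(-96) = (12235 + 15108)*(1/36464) + (198*sqrt(22))*(-1/96) = 27343*(1/36464) - 33*sqrt(22)/16 = 27343/36464 - 33*sqrt(22)/16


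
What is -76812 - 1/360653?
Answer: -27702478237/360653 ≈ -76812.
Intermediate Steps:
-76812 - 1/360653 = -27702478237/360653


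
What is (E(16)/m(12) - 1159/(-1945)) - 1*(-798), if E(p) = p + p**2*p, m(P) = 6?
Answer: 8658727/5835 ≈ 1483.9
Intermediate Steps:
E(p) = p + p**3
(E(16)/m(12) - 1159/(-1945)) - 1*(-798) = ((16 + 16**3)/6 - 1159/(-1945)) - 1*(-798) = ((16 + 4096)*(1/6) - 1159*(-1/1945)) + 798 = (4112*(1/6) + 1159/1945) + 798 = (2056/3 + 1159/1945) + 798 = 4002397/5835 + 798 = 8658727/5835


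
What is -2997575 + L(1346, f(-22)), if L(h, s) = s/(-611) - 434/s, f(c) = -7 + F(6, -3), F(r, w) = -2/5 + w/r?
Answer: -1446872953109/482690 ≈ -2.9975e+6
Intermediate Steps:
F(r, w) = -2/5 + w/r (F(r, w) = -2*1/5 + w/r = -2/5 + w/r)
f(c) = -79/10 (f(c) = -7 + (-2/5 - 3/6) = -7 + (-2/5 - 3*1/6) = -7 + (-2/5 - 1/2) = -7 - 9/10 = -79/10)
L(h, s) = -434/s - s/611 (L(h, s) = s*(-1/611) - 434/s = -s/611 - 434/s = -434/s - s/611)
-2997575 + L(1346, f(-22)) = -2997575 + (-434/(-79/10) - 1/611*(-79/10)) = -2997575 + (-434*(-10/79) + 79/6110) = -2997575 + (4340/79 + 79/6110) = -2997575 + 26523641/482690 = -1446872953109/482690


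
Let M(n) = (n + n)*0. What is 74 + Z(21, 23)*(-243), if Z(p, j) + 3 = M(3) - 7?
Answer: 2504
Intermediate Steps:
M(n) = 0 (M(n) = (2*n)*0 = 0)
Z(p, j) = -10 (Z(p, j) = -3 + (0 - 7) = -3 - 7 = -10)
74 + Z(21, 23)*(-243) = 74 - 10*(-243) = 74 + 2430 = 2504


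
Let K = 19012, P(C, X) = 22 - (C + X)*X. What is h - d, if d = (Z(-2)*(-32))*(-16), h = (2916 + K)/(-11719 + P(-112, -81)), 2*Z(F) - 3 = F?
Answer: -3509204/13665 ≈ -256.80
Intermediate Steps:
P(C, X) = 22 - X*(C + X)
Z(F) = 3/2 + F/2
h = -10964/13665 (h = (2916 + 19012)/(-11719 + (22 - 1*(-81)**2 - 1*(-112)*(-81))) = 21928/(-11719 + (22 - 1*6561 - 9072)) = 21928/(-11719 + (22 - 6561 - 9072)) = 21928/(-11719 - 15611) = 21928/(-27330) = 21928*(-1/27330) = -10964/13665 ≈ -0.80234)
d = 256 (d = ((3/2 + (1/2)*(-2))*(-32))*(-16) = ((3/2 - 1)*(-32))*(-16) = ((1/2)*(-32))*(-16) = -16*(-16) = 256)
h - d = -10964/13665 - 1*256 = -10964/13665 - 256 = -3509204/13665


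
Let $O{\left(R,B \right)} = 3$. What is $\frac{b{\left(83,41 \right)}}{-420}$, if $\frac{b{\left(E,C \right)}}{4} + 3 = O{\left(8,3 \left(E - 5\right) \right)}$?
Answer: $0$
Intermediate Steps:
$b{\left(E,C \right)} = 0$ ($b{\left(E,C \right)} = -12 + 4 \cdot 3 = -12 + 12 = 0$)
$\frac{b{\left(83,41 \right)}}{-420} = \frac{0}{-420} = 0 \left(- \frac{1}{420}\right) = 0$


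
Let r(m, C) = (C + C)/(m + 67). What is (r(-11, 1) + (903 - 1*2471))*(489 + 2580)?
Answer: -134738307/28 ≈ -4.8121e+6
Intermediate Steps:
r(m, C) = 2*C/(67 + m) (r(m, C) = (2*C)/(67 + m) = 2*C/(67 + m))
(r(-11, 1) + (903 - 1*2471))*(489 + 2580) = (2*1/(67 - 11) + (903 - 1*2471))*(489 + 2580) = (2*1/56 + (903 - 2471))*3069 = (2*1*(1/56) - 1568)*3069 = (1/28 - 1568)*3069 = -43903/28*3069 = -134738307/28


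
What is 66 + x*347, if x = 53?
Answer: 18457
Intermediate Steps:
66 + x*347 = 66 + 53*347 = 66 + 18391 = 18457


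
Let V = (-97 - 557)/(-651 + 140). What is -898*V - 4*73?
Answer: -736504/511 ≈ -1441.3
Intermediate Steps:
V = 654/511 (V = -654/(-511) = -654*(-1/511) = 654/511 ≈ 1.2798)
-898*V - 4*73 = -898*654/511 - 4*73 = -587292/511 - 292 = -736504/511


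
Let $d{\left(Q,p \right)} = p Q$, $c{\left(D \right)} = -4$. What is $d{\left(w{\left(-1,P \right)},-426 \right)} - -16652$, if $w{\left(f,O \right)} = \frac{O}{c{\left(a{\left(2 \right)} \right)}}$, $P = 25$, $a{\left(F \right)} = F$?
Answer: $\frac{38629}{2} \approx 19315.0$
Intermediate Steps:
$w{\left(f,O \right)} = - \frac{O}{4}$ ($w{\left(f,O \right)} = \frac{O}{-4} = O \left(- \frac{1}{4}\right) = - \frac{O}{4}$)
$d{\left(Q,p \right)} = Q p$
$d{\left(w{\left(-1,P \right)},-426 \right)} - -16652 = \left(- \frac{1}{4}\right) 25 \left(-426\right) - -16652 = \left(- \frac{25}{4}\right) \left(-426\right) + \left(\left(-112145 - \left(34264 - 39941\right)\right) + 123120\right) = \frac{5325}{2} + \left(\left(-112145 - -5677\right) + 123120\right) = \frac{5325}{2} + \left(\left(-112145 + 5677\right) + 123120\right) = \frac{5325}{2} + \left(-106468 + 123120\right) = \frac{5325}{2} + 16652 = \frac{38629}{2}$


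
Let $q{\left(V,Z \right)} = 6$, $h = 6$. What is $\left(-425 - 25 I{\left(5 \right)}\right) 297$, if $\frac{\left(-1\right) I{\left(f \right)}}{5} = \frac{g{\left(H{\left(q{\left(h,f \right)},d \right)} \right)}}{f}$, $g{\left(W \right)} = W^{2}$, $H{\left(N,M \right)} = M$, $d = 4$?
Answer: $-7425$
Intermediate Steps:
$I{\left(f \right)} = - \frac{80}{f}$ ($I{\left(f \right)} = - 5 \frac{4^{2}}{f} = - 5 \frac{16}{f} = - \frac{80}{f}$)
$\left(-425 - 25 I{\left(5 \right)}\right) 297 = \left(-425 - 25 \left(- \frac{80}{5}\right)\right) 297 = \left(-425 - 25 \left(\left(-80\right) \frac{1}{5}\right)\right) 297 = \left(-425 - -400\right) 297 = \left(-425 + 400\right) 297 = \left(-25\right) 297 = -7425$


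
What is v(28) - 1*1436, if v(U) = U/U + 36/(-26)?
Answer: -18673/13 ≈ -1436.4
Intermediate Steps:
v(U) = -5/13 (v(U) = 1 + 36*(-1/26) = 1 - 18/13 = -5/13)
v(28) - 1*1436 = -5/13 - 1*1436 = -5/13 - 1436 = -18673/13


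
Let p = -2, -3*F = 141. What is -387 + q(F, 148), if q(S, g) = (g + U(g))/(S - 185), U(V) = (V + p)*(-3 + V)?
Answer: -55551/116 ≈ -478.89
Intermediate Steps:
F = -47 (F = -1/3*141 = -47)
U(V) = (-3 + V)*(-2 + V) (U(V) = (V - 2)*(-3 + V) = (-2 + V)*(-3 + V) = (-3 + V)*(-2 + V))
q(S, g) = (6 + g**2 - 4*g)/(-185 + S) (q(S, g) = (g + (6 + g**2 - 5*g))/(S - 185) = (6 + g**2 - 4*g)/(-185 + S))
-387 + q(F, 148) = -387 + (6 + 148**2 - 4*148)/(-185 - 47) = -387 + (6 + 21904 - 592)/(-232) = -387 - 1/232*21318 = -387 - 10659/116 = -55551/116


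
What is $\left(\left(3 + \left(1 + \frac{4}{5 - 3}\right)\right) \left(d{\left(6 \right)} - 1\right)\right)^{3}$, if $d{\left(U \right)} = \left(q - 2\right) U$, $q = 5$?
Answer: $1061208$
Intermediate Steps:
$d{\left(U \right)} = 3 U$ ($d{\left(U \right)} = \left(5 - 2\right) U = 3 U$)
$\left(\left(3 + \left(1 + \frac{4}{5 - 3}\right)\right) \left(d{\left(6 \right)} - 1\right)\right)^{3} = \left(\left(3 + \left(1 + \frac{4}{5 - 3}\right)\right) \left(3 \cdot 6 - 1\right)\right)^{3} = \left(\left(3 + \left(1 + \frac{4}{2}\right)\right) \left(18 - 1\right)\right)^{3} = \left(\left(3 + \left(1 + 4 \cdot \frac{1}{2}\right)\right) 17\right)^{3} = \left(\left(3 + \left(1 + 2\right)\right) 17\right)^{3} = \left(\left(3 + 3\right) 17\right)^{3} = \left(6 \cdot 17\right)^{3} = 102^{3} = 1061208$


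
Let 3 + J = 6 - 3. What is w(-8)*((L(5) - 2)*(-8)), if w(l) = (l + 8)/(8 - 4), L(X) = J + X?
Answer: 0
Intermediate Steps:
J = 0 (J = -3 + (6 - 3) = -3 + 3 = 0)
L(X) = X (L(X) = 0 + X = X)
w(l) = 2 + l/4 (w(l) = (8 + l)/4 = (8 + l)*(1/4) = 2 + l/4)
w(-8)*((L(5) - 2)*(-8)) = (2 + (1/4)*(-8))*((5 - 2)*(-8)) = (2 - 2)*(3*(-8)) = 0*(-24) = 0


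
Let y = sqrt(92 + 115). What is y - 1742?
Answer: -1742 + 3*sqrt(23) ≈ -1727.6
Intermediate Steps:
y = 3*sqrt(23) (y = sqrt(207) = 3*sqrt(23) ≈ 14.387)
y - 1742 = 3*sqrt(23) - 1742 = -1742 + 3*sqrt(23)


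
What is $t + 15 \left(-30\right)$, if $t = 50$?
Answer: $-400$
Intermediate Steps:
$t + 15 \left(-30\right) = 50 + 15 \left(-30\right) = 50 - 450 = -400$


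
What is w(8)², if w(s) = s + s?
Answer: 256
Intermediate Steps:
w(s) = 2*s
w(8)² = (2*8)² = 16² = 256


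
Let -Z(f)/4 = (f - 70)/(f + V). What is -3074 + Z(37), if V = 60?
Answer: -298046/97 ≈ -3072.6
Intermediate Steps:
Z(f) = -4*(-70 + f)/(60 + f) (Z(f) = -4*(f - 70)/(f + 60) = -4*(-70 + f)/(60 + f))
-3074 + Z(37) = -3074 + 4*(70 - 1*37)/(60 + 37) = -3074 + 4*(70 - 37)/97 = -3074 + 4*(1/97)*33 = -3074 + 132/97 = -298046/97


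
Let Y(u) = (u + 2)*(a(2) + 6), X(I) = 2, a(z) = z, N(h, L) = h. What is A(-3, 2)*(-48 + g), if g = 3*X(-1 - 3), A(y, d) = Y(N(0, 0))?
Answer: -672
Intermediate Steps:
Y(u) = 16 + 8*u (Y(u) = (u + 2)*(2 + 6) = (2 + u)*8 = 16 + 8*u)
A(y, d) = 16 (A(y, d) = 16 + 8*0 = 16 + 0 = 16)
g = 6 (g = 3*2 = 6)
A(-3, 2)*(-48 + g) = 16*(-48 + 6) = 16*(-42) = -672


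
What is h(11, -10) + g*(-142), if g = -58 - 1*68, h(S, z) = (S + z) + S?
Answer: 17904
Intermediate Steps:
h(S, z) = z + 2*S
g = -126 (g = -58 - 68 = -126)
h(11, -10) + g*(-142) = (-10 + 2*11) - 126*(-142) = (-10 + 22) + 17892 = 12 + 17892 = 17904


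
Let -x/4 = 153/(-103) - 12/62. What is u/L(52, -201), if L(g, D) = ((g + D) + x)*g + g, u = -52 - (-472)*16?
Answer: -1197375/1172912 ≈ -1.0209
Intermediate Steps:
x = 21444/3193 (x = -4*(153/(-103) - 12/62) = -4*(153*(-1/103) - 12*1/62) = -4*(-153/103 - 6/31) = -4*(-5361/3193) = 21444/3193 ≈ 6.7159)
u = 7500 (u = -52 - 118*(-64) = -52 + 7552 = 7500)
L(g, D) = g + g*(21444/3193 + D + g) (L(g, D) = ((g + D) + 21444/3193)*g + g = ((D + g) + 21444/3193)*g + g = (21444/3193 + D + g)*g + g = g*(21444/3193 + D + g) + g = g + g*(21444/3193 + D + g))
u/L(52, -201) = 7500/(((1/3193)*52*(24637 + 3193*(-201) + 3193*52))) = 7500/(((1/3193)*52*(24637 - 641793 + 166036))) = 7500/(((1/3193)*52*(-451120))) = 7500/(-23458240/3193) = 7500*(-3193/23458240) = -1197375/1172912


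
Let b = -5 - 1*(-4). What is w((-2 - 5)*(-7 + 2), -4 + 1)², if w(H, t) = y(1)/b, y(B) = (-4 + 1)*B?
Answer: 9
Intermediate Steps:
b = -1 (b = -5 + 4 = -1)
y(B) = -3*B
w(H, t) = 3 (w(H, t) = -3*1/(-1) = -3*(-1) = 3)
w((-2 - 5)*(-7 + 2), -4 + 1)² = 3² = 9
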